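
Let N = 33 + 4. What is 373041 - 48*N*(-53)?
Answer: 467169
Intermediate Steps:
N = 37
373041 - 48*N*(-53) = 373041 - 48*37*(-53) = 373041 - 1776*(-53) = 373041 - 1*(-94128) = 373041 + 94128 = 467169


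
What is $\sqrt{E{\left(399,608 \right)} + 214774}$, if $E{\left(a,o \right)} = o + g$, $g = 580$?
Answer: $\sqrt{215962} \approx 464.72$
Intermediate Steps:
$E{\left(a,o \right)} = 580 + o$ ($E{\left(a,o \right)} = o + 580 = 580 + o$)
$\sqrt{E{\left(399,608 \right)} + 214774} = \sqrt{\left(580 + 608\right) + 214774} = \sqrt{1188 + 214774} = \sqrt{215962}$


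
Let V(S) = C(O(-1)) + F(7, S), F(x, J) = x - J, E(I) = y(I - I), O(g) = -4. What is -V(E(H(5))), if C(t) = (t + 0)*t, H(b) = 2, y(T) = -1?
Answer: -24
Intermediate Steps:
E(I) = -1
C(t) = t² (C(t) = t*t = t²)
V(S) = 23 - S (V(S) = (-4)² + (7 - S) = 16 + (7 - S) = 23 - S)
-V(E(H(5))) = -(23 - 1*(-1)) = -(23 + 1) = -1*24 = -24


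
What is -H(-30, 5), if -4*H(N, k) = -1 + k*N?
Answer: -151/4 ≈ -37.750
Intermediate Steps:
H(N, k) = 1/4 - N*k/4 (H(N, k) = -(-1 + k*N)/4 = -(-1 + N*k)/4 = 1/4 - N*k/4)
-H(-30, 5) = -(1/4 - 1/4*(-30)*5) = -(1/4 + 75/2) = -1*151/4 = -151/4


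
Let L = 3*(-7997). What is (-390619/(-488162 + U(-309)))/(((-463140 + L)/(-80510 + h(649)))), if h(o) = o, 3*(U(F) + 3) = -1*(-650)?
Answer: 31195223959/237694759565 ≈ 0.13124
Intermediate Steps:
U(F) = 641/3 (U(F) = -3 + (-1*(-650))/3 = -3 + (⅓)*650 = -3 + 650/3 = 641/3)
L = -23991
(-390619/(-488162 + U(-309)))/(((-463140 + L)/(-80510 + h(649)))) = (-390619/(-488162 + 641/3))/(((-463140 - 23991)/(-80510 + 649))) = (-390619/(-1463845/3))/((-487131/(-79861))) = (-390619*(-3/1463845))/((-487131*(-1/79861))) = 1171857/(1463845*(487131/79861)) = (1171857/1463845)*(79861/487131) = 31195223959/237694759565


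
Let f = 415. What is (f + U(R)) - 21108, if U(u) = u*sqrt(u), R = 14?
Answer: -20693 + 14*sqrt(14) ≈ -20641.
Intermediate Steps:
U(u) = u**(3/2)
(f + U(R)) - 21108 = (415 + 14**(3/2)) - 21108 = (415 + 14*sqrt(14)) - 21108 = -20693 + 14*sqrt(14)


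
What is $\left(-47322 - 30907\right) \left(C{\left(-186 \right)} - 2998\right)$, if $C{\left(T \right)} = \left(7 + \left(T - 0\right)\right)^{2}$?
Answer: $-2272004847$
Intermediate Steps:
$C{\left(T \right)} = \left(7 + T\right)^{2}$ ($C{\left(T \right)} = \left(7 + \left(T + 0\right)\right)^{2} = \left(7 + T\right)^{2}$)
$\left(-47322 - 30907\right) \left(C{\left(-186 \right)} - 2998\right) = \left(-47322 - 30907\right) \left(\left(7 - 186\right)^{2} - 2998\right) = - 78229 \left(\left(-179\right)^{2} + \left(-22809 + 19811\right)\right) = - 78229 \left(32041 - 2998\right) = \left(-78229\right) 29043 = -2272004847$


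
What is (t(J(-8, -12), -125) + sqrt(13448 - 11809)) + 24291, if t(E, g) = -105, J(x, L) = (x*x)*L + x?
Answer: 24186 + sqrt(1639) ≈ 24227.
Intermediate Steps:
J(x, L) = x + L*x**2 (J(x, L) = x**2*L + x = L*x**2 + x = x + L*x**2)
(t(J(-8, -12), -125) + sqrt(13448 - 11809)) + 24291 = (-105 + sqrt(13448 - 11809)) + 24291 = (-105 + sqrt(1639)) + 24291 = 24186 + sqrt(1639)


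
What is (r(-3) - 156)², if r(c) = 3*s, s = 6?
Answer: 19044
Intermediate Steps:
r(c) = 18 (r(c) = 3*6 = 18)
(r(-3) - 156)² = (18 - 156)² = (-138)² = 19044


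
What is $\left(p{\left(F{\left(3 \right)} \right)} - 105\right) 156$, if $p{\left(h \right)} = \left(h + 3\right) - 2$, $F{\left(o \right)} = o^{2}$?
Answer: $-14820$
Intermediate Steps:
$p{\left(h \right)} = 1 + h$ ($p{\left(h \right)} = \left(3 + h\right) - 2 = 1 + h$)
$\left(p{\left(F{\left(3 \right)} \right)} - 105\right) 156 = \left(\left(1 + 3^{2}\right) - 105\right) 156 = \left(\left(1 + 9\right) - 105\right) 156 = \left(10 - 105\right) 156 = \left(-95\right) 156 = -14820$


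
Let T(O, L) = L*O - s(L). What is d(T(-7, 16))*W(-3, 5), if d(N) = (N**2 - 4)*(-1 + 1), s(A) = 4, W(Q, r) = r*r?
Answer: 0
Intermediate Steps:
W(Q, r) = r**2
T(O, L) = -4 + L*O (T(O, L) = L*O - 1*4 = L*O - 4 = -4 + L*O)
d(N) = 0 (d(N) = (-4 + N**2)*0 = 0)
d(T(-7, 16))*W(-3, 5) = 0*5**2 = 0*25 = 0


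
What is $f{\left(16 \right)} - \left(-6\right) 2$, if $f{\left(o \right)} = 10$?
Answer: $22$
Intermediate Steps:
$f{\left(16 \right)} - \left(-6\right) 2 = 10 - \left(-6\right) 2 = 10 - -12 = 10 + 12 = 22$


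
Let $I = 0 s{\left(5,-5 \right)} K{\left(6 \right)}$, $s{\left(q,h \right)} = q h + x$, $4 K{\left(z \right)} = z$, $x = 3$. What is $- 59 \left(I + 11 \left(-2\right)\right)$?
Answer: $1298$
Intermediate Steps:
$K{\left(z \right)} = \frac{z}{4}$
$s{\left(q,h \right)} = 3 + h q$ ($s{\left(q,h \right)} = q h + 3 = h q + 3 = 3 + h q$)
$I = 0$ ($I = 0 \left(3 - 25\right) \frac{1}{4} \cdot 6 = 0 \left(3 - 25\right) \frac{3}{2} = 0 \left(-22\right) \frac{3}{2} = 0 \cdot \frac{3}{2} = 0$)
$- 59 \left(I + 11 \left(-2\right)\right) = - 59 \left(0 + 11 \left(-2\right)\right) = - 59 \left(0 - 22\right) = \left(-59\right) \left(-22\right) = 1298$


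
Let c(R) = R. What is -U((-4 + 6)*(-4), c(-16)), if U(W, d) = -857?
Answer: 857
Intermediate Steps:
-U((-4 + 6)*(-4), c(-16)) = -1*(-857) = 857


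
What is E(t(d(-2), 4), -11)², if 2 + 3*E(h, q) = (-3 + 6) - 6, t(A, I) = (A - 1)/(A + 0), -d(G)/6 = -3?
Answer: 25/9 ≈ 2.7778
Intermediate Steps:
d(G) = 18 (d(G) = -6*(-3) = 18)
t(A, I) = (-1 + A)/A
E(h, q) = -5/3 (E(h, q) = -⅔ + ((-3 + 6) - 6)/3 = -⅔ + (3 - 6)/3 = -⅔ + (⅓)*(-3) = -⅔ - 1 = -5/3)
E(t(d(-2), 4), -11)² = (-5/3)² = 25/9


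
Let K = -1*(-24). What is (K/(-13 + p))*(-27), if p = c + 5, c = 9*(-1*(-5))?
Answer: -648/37 ≈ -17.514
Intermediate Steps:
c = 45 (c = 9*5 = 45)
K = 24
p = 50 (p = 45 + 5 = 50)
(K/(-13 + p))*(-27) = (24/(-13 + 50))*(-27) = (24/37)*(-27) = -648/37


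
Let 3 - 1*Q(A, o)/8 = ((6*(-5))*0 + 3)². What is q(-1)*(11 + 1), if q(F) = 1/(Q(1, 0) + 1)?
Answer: -12/47 ≈ -0.25532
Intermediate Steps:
Q(A, o) = -48 (Q(A, o) = 24 - 8*((6*(-5))*0 + 3)² = 24 - 8*(-30*0 + 3)² = 24 - 8*(0 + 3)² = 24 - 8*3² = 24 - 8*9 = 24 - 72 = -48)
q(F) = -1/47 (q(F) = 1/(-48 + 1) = 1/(-47) = -1/47)
q(-1)*(11 + 1) = -(11 + 1)/47 = -1/47*12 = -12/47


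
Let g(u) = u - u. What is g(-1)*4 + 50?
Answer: 50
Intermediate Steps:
g(u) = 0
g(-1)*4 + 50 = 0*4 + 50 = 0 + 50 = 50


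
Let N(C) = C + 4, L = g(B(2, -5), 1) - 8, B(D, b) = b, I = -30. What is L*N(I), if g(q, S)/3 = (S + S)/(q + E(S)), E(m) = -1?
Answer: 234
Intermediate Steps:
g(q, S) = 6*S/(-1 + q) (g(q, S) = 3*((S + S)/(q - 1)) = 3*((2*S)/(-1 + q)) = 3*(2*S/(-1 + q)) = 6*S/(-1 + q))
L = -9 (L = 6*1/(-1 - 5) - 8 = 6*1/(-6) - 8 = 6*1*(-⅙) - 8 = -1 - 8 = -9)
N(C) = 4 + C
L*N(I) = -9*(4 - 30) = -9*(-26) = 234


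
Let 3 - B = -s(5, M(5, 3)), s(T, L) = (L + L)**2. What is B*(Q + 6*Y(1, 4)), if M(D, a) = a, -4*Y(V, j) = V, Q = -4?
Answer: -429/2 ≈ -214.50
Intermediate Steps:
Y(V, j) = -V/4
s(T, L) = 4*L**2 (s(T, L) = (2*L)**2 = 4*L**2)
B = 39 (B = 3 - (-1)*4*3**2 = 3 - (-1)*4*9 = 3 - (-1)*36 = 3 - 1*(-36) = 3 + 36 = 39)
B*(Q + 6*Y(1, 4)) = 39*(-4 + 6*(-1/4*1)) = 39*(-4 + 6*(-1/4)) = 39*(-4 - 3/2) = 39*(-11/2) = -429/2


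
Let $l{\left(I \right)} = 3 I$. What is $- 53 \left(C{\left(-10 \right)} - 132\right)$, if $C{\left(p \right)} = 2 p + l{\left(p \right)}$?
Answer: $9646$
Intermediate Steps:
$C{\left(p \right)} = 5 p$ ($C{\left(p \right)} = 2 p + 3 p = 5 p$)
$- 53 \left(C{\left(-10 \right)} - 132\right) = - 53 \left(5 \left(-10\right) - 132\right) = - 53 \left(-50 - 132\right) = \left(-53\right) \left(-182\right) = 9646$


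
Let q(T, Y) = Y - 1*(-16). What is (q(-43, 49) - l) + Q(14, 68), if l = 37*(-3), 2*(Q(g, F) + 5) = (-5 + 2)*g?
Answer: 150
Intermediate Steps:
q(T, Y) = 16 + Y (q(T, Y) = Y + 16 = 16 + Y)
Q(g, F) = -5 - 3*g/2 (Q(g, F) = -5 + ((-5 + 2)*g)/2 = -5 + (-3*g)/2 = -5 - 3*g/2)
l = -111
(q(-43, 49) - l) + Q(14, 68) = ((16 + 49) - 1*(-111)) + (-5 - 3/2*14) = (65 + 111) + (-5 - 21) = 176 - 26 = 150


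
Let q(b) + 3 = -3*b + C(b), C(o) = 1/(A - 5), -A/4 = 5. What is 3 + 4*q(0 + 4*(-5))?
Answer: 5771/25 ≈ 230.84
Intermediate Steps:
A = -20 (A = -4*5 = -20)
C(o) = -1/25 (C(o) = 1/(-20 - 5) = 1/(-25) = -1/25)
q(b) = -76/25 - 3*b (q(b) = -3 + (-3*b - 1/25) = -3 + (-1/25 - 3*b) = -76/25 - 3*b)
3 + 4*q(0 + 4*(-5)) = 3 + 4*(-76/25 - 3*(0 + 4*(-5))) = 3 + 4*(-76/25 - 3*(0 - 20)) = 3 + 4*(-76/25 - 3*(-20)) = 3 + 4*(-76/25 + 60) = 3 + 4*(1424/25) = 3 + 5696/25 = 5771/25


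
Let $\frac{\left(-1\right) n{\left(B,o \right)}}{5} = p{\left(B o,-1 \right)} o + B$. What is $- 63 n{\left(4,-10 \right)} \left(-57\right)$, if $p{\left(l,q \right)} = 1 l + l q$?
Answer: $-71820$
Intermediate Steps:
$p{\left(l,q \right)} = l + l q$
$n{\left(B,o \right)} = - 5 B$ ($n{\left(B,o \right)} = - 5 \left(B o \left(1 - 1\right) o + B\right) = - 5 \left(B o 0 o + B\right) = - 5 \left(0 o + B\right) = - 5 \left(0 + B\right) = - 5 B$)
$- 63 n{\left(4,-10 \right)} \left(-57\right) = - 63 \left(\left(-5\right) 4\right) \left(-57\right) = \left(-63\right) \left(-20\right) \left(-57\right) = 1260 \left(-57\right) = -71820$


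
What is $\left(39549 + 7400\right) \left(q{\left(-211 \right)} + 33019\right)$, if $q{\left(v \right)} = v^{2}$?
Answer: $3640425460$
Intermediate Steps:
$\left(39549 + 7400\right) \left(q{\left(-211 \right)} + 33019\right) = \left(39549 + 7400\right) \left(\left(-211\right)^{2} + 33019\right) = 46949 \left(44521 + 33019\right) = 46949 \cdot 77540 = 3640425460$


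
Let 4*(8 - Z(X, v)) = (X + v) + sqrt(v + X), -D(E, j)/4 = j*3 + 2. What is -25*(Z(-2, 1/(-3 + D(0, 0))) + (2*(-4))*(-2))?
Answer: -26975/44 + 25*I*sqrt(253)/44 ≈ -613.07 + 9.0375*I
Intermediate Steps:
D(E, j) = -8 - 12*j (D(E, j) = -4*(j*3 + 2) = -4*(3*j + 2) = -4*(2 + 3*j) = -8 - 12*j)
Z(X, v) = 8 - X/4 - v/4 - sqrt(X + v)/4 (Z(X, v) = 8 - ((X + v) + sqrt(v + X))/4 = 8 - ((X + v) + sqrt(X + v))/4 = 8 - (X + v + sqrt(X + v))/4 = 8 + (-X/4 - v/4 - sqrt(X + v)/4) = 8 - X/4 - v/4 - sqrt(X + v)/4)
-25*(Z(-2, 1/(-3 + D(0, 0))) + (2*(-4))*(-2)) = -25*((8 - 1/4*(-2) - 1/(4*(-3 + (-8 - 12*0))) - sqrt(-2 + 1/(-3 + (-8 - 12*0)))/4) + (2*(-4))*(-2)) = -25*((8 + 1/2 - 1/(4*(-3 + (-8 + 0))) - sqrt(-2 + 1/(-3 + (-8 + 0)))/4) - 8*(-2)) = -25*((8 + 1/2 - 1/(4*(-3 - 8)) - sqrt(-2 + 1/(-3 - 8))/4) + 16) = -25*((8 + 1/2 - 1/4/(-11) - sqrt(-2 + 1/(-11))/4) + 16) = -25*((8 + 1/2 - 1/4*(-1/11) - sqrt(-2 - 1/11)/4) + 16) = -25*((8 + 1/2 + 1/44 - I*sqrt(253)/44) + 16) = -25*((375/44 - I*sqrt(253)/44) + 16) = -25*(1079/44 - I*sqrt(253)/44) = -26975/44 + 25*I*sqrt(253)/44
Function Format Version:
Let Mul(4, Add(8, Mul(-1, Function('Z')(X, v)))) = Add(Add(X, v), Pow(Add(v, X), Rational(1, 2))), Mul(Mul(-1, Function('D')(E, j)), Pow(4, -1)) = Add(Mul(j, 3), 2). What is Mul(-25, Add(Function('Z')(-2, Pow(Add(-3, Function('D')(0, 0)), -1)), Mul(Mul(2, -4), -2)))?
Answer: Add(Rational(-26975, 44), Mul(Rational(25, 44), I, Pow(253, Rational(1, 2)))) ≈ Add(-613.07, Mul(9.0375, I))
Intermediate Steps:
Function('D')(E, j) = Add(-8, Mul(-12, j)) (Function('D')(E, j) = Mul(-4, Add(Mul(j, 3), 2)) = Mul(-4, Add(Mul(3, j), 2)) = Mul(-4, Add(2, Mul(3, j))) = Add(-8, Mul(-12, j)))
Function('Z')(X, v) = Add(8, Mul(Rational(-1, 4), X), Mul(Rational(-1, 4), v), Mul(Rational(-1, 4), Pow(Add(X, v), Rational(1, 2)))) (Function('Z')(X, v) = Add(8, Mul(Rational(-1, 4), Add(Add(X, v), Pow(Add(v, X), Rational(1, 2))))) = Add(8, Mul(Rational(-1, 4), Add(Add(X, v), Pow(Add(X, v), Rational(1, 2))))) = Add(8, Mul(Rational(-1, 4), Add(X, v, Pow(Add(X, v), Rational(1, 2))))) = Add(8, Add(Mul(Rational(-1, 4), X), Mul(Rational(-1, 4), v), Mul(Rational(-1, 4), Pow(Add(X, v), Rational(1, 2))))) = Add(8, Mul(Rational(-1, 4), X), Mul(Rational(-1, 4), v), Mul(Rational(-1, 4), Pow(Add(X, v), Rational(1, 2)))))
Mul(-25, Add(Function('Z')(-2, Pow(Add(-3, Function('D')(0, 0)), -1)), Mul(Mul(2, -4), -2))) = Mul(-25, Add(Add(8, Mul(Rational(-1, 4), -2), Mul(Rational(-1, 4), Pow(Add(-3, Add(-8, Mul(-12, 0))), -1)), Mul(Rational(-1, 4), Pow(Add(-2, Pow(Add(-3, Add(-8, Mul(-12, 0))), -1)), Rational(1, 2)))), Mul(Mul(2, -4), -2))) = Mul(-25, Add(Add(8, Rational(1, 2), Mul(Rational(-1, 4), Pow(Add(-3, Add(-8, 0)), -1)), Mul(Rational(-1, 4), Pow(Add(-2, Pow(Add(-3, Add(-8, 0)), -1)), Rational(1, 2)))), Mul(-8, -2))) = Mul(-25, Add(Add(8, Rational(1, 2), Mul(Rational(-1, 4), Pow(Add(-3, -8), -1)), Mul(Rational(-1, 4), Pow(Add(-2, Pow(Add(-3, -8), -1)), Rational(1, 2)))), 16)) = Mul(-25, Add(Add(8, Rational(1, 2), Mul(Rational(-1, 4), Pow(-11, -1)), Mul(Rational(-1, 4), Pow(Add(-2, Pow(-11, -1)), Rational(1, 2)))), 16)) = Mul(-25, Add(Add(8, Rational(1, 2), Mul(Rational(-1, 4), Rational(-1, 11)), Mul(Rational(-1, 4), Pow(Add(-2, Rational(-1, 11)), Rational(1, 2)))), 16)) = Mul(-25, Add(Add(8, Rational(1, 2), Rational(1, 44), Mul(Rational(-1, 4), Pow(Rational(-23, 11), Rational(1, 2)))), 16)) = Mul(-25, Add(Add(8, Rational(1, 2), Rational(1, 44), Mul(Rational(-1, 4), Mul(Rational(1, 11), I, Pow(253, Rational(1, 2))))), 16)) = Mul(-25, Add(Add(8, Rational(1, 2), Rational(1, 44), Mul(Rational(-1, 44), I, Pow(253, Rational(1, 2)))), 16)) = Mul(-25, Add(Add(Rational(375, 44), Mul(Rational(-1, 44), I, Pow(253, Rational(1, 2)))), 16)) = Mul(-25, Add(Rational(1079, 44), Mul(Rational(-1, 44), I, Pow(253, Rational(1, 2))))) = Add(Rational(-26975, 44), Mul(Rational(25, 44), I, Pow(253, Rational(1, 2))))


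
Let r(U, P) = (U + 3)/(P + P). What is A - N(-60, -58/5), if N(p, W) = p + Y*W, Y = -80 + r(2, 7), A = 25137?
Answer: 169912/7 ≈ 24273.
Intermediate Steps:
r(U, P) = (3 + U)/(2*P) (r(U, P) = (3 + U)/((2*P)) = (3 + U)*(1/(2*P)) = (3 + U)/(2*P))
Y = -1115/14 (Y = -80 + (½)*(3 + 2)/7 = -80 + (½)*(⅐)*5 = -80 + 5/14 = -1115/14 ≈ -79.643)
N(p, W) = p - 1115*W/14
A - N(-60, -58/5) = 25137 - (-60 - (-32335)/(7*5)) = 25137 - (-60 - 1115/14*(-58/5)) = 25137 - (-60 + 6467/7) = 25137 - 1*6047/7 = 25137 - 6047/7 = 169912/7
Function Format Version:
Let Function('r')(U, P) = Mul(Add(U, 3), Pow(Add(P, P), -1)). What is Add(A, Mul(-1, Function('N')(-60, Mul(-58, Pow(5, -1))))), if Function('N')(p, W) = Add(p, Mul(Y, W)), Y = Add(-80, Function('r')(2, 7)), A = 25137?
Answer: Rational(169912, 7) ≈ 24273.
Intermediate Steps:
Function('r')(U, P) = Mul(Rational(1, 2), Pow(P, -1), Add(3, U)) (Function('r')(U, P) = Mul(Add(3, U), Pow(Mul(2, P), -1)) = Mul(Add(3, U), Mul(Rational(1, 2), Pow(P, -1))) = Mul(Rational(1, 2), Pow(P, -1), Add(3, U)))
Y = Rational(-1115, 14) (Y = Add(-80, Mul(Rational(1, 2), Pow(7, -1), Add(3, 2))) = Add(-80, Mul(Rational(1, 2), Rational(1, 7), 5)) = Add(-80, Rational(5, 14)) = Rational(-1115, 14) ≈ -79.643)
Function('N')(p, W) = Add(p, Mul(Rational(-1115, 14), W))
Add(A, Mul(-1, Function('N')(-60, Mul(-58, Pow(5, -1))))) = Add(25137, Mul(-1, Add(-60, Mul(Rational(-1115, 14), Mul(-58, Pow(5, -1)))))) = Add(25137, Mul(-1, Add(-60, Mul(Rational(-1115, 14), Mul(-58, Rational(1, 5)))))) = Add(25137, Mul(-1, Add(-60, Mul(Rational(-1115, 14), Rational(-58, 5))))) = Add(25137, Mul(-1, Add(-60, Rational(6467, 7)))) = Add(25137, Mul(-1, Rational(6047, 7))) = Add(25137, Rational(-6047, 7)) = Rational(169912, 7)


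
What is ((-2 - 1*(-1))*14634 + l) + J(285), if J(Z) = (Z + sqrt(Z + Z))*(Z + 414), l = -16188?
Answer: 168393 + 699*sqrt(570) ≈ 1.8508e+5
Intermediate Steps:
J(Z) = (414 + Z)*(Z + sqrt(2)*sqrt(Z)) (J(Z) = (Z + sqrt(2*Z))*(414 + Z) = (Z + sqrt(2)*sqrt(Z))*(414 + Z) = (414 + Z)*(Z + sqrt(2)*sqrt(Z)))
((-2 - 1*(-1))*14634 + l) + J(285) = ((-2 - 1*(-1))*14634 - 16188) + (285**2 + 414*285 + sqrt(2)*285**(3/2) + 414*sqrt(2)*sqrt(285)) = ((-2 + 1)*14634 - 16188) + (81225 + 117990 + sqrt(2)*(285*sqrt(285)) + 414*sqrt(570)) = (-1*14634 - 16188) + (81225 + 117990 + 285*sqrt(570) + 414*sqrt(570)) = (-14634 - 16188) + (199215 + 699*sqrt(570)) = -30822 + (199215 + 699*sqrt(570)) = 168393 + 699*sqrt(570)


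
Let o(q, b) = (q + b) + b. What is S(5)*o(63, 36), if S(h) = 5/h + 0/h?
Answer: 135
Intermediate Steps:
S(h) = 5/h (S(h) = 5/h + 0 = 5/h)
o(q, b) = q + 2*b (o(q, b) = (b + q) + b = q + 2*b)
S(5)*o(63, 36) = (5/5)*(63 + 2*36) = (5*(⅕))*(63 + 72) = 1*135 = 135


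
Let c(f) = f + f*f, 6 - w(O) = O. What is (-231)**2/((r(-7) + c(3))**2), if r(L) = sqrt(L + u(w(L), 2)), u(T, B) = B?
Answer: 53361/(12 + I*sqrt(5))**2 ≈ 334.09 - 128.99*I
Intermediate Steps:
w(O) = 6 - O
c(f) = f + f**2
r(L) = sqrt(2 + L) (r(L) = sqrt(L + 2) = sqrt(2 + L))
(-231)**2/((r(-7) + c(3))**2) = (-231)**2/((sqrt(2 - 7) + 3*(1 + 3))**2) = 53361/((sqrt(-5) + 3*4)**2) = 53361/((I*sqrt(5) + 12)**2) = 53361/((12 + I*sqrt(5))**2) = 53361/(12 + I*sqrt(5))**2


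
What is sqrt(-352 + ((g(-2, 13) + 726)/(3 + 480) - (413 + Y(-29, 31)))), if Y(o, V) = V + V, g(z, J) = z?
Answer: I*sqrt(192580311)/483 ≈ 28.732*I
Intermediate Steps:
Y(o, V) = 2*V
sqrt(-352 + ((g(-2, 13) + 726)/(3 + 480) - (413 + Y(-29, 31)))) = sqrt(-352 + ((-2 + 726)/(3 + 480) - (413 + 2*31))) = sqrt(-352 + (724/483 - (413 + 62))) = sqrt(-352 + (724*(1/483) - 1*475)) = sqrt(-352 + (724/483 - 475)) = sqrt(-352 - 228701/483) = sqrt(-398717/483) = I*sqrt(192580311)/483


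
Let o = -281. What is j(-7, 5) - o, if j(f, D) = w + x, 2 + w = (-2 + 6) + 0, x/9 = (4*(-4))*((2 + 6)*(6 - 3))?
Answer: -3173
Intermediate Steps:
x = -3456 (x = 9*((4*(-4))*((2 + 6)*(6 - 3))) = 9*(-128*3) = 9*(-16*24) = 9*(-384) = -3456)
w = 2 (w = -2 + ((-2 + 6) + 0) = -2 + (4 + 0) = -2 + 4 = 2)
j(f, D) = -3454 (j(f, D) = 2 - 3456 = -3454)
j(-7, 5) - o = -3454 - 1*(-281) = -3454 + 281 = -3173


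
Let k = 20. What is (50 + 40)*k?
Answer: 1800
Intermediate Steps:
(50 + 40)*k = (50 + 40)*20 = 90*20 = 1800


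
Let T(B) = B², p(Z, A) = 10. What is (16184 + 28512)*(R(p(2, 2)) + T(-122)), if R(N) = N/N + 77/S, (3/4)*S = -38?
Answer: 12639408643/19 ≈ 6.6523e+8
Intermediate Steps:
S = -152/3 (S = (4/3)*(-38) = -152/3 ≈ -50.667)
R(N) = -79/152 (R(N) = N/N + 77/(-152/3) = 1 + 77*(-3/152) = 1 - 231/152 = -79/152)
(16184 + 28512)*(R(p(2, 2)) + T(-122)) = (16184 + 28512)*(-79/152 + (-122)²) = 44696*(-79/152 + 14884) = 44696*(2262289/152) = 12639408643/19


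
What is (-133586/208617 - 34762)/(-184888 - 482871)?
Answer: 7252077740/139305879303 ≈ 0.052059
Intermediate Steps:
(-133586/208617 - 34762)/(-184888 - 482871) = (-133586*1/208617 - 34762)/(-667759) = (-133586/208617 - 34762)*(-1/667759) = -7252077740/208617*(-1/667759) = 7252077740/139305879303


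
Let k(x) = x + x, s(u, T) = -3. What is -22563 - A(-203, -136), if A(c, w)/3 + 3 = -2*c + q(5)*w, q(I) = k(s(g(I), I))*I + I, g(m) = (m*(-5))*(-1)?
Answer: -33972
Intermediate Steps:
g(m) = 5*m (g(m) = -5*m*(-1) = 5*m)
k(x) = 2*x
q(I) = -5*I (q(I) = (2*(-3))*I + I = -6*I + I = -5*I)
A(c, w) = -9 - 75*w - 6*c (A(c, w) = -9 + 3*(-2*c + (-5*5)*w) = -9 + 3*(-2*c - 25*w) = -9 + 3*(-25*w - 2*c) = -9 + (-75*w - 6*c) = -9 - 75*w - 6*c)
-22563 - A(-203, -136) = -22563 - (-9 - 75*(-136) - 6*(-203)) = -22563 - (-9 + 10200 + 1218) = -22563 - 1*11409 = -22563 - 11409 = -33972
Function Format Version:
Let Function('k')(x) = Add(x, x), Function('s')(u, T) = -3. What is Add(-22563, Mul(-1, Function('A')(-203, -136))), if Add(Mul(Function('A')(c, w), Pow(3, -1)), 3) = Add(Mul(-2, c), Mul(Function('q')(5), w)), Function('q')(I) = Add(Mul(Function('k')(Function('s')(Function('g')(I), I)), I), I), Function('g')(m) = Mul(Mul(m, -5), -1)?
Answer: -33972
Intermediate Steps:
Function('g')(m) = Mul(5, m) (Function('g')(m) = Mul(Mul(-5, m), -1) = Mul(5, m))
Function('k')(x) = Mul(2, x)
Function('q')(I) = Mul(-5, I) (Function('q')(I) = Add(Mul(Mul(2, -3), I), I) = Add(Mul(-6, I), I) = Mul(-5, I))
Function('A')(c, w) = Add(-9, Mul(-75, w), Mul(-6, c)) (Function('A')(c, w) = Add(-9, Mul(3, Add(Mul(-2, c), Mul(Mul(-5, 5), w)))) = Add(-9, Mul(3, Add(Mul(-2, c), Mul(-25, w)))) = Add(-9, Mul(3, Add(Mul(-25, w), Mul(-2, c)))) = Add(-9, Add(Mul(-75, w), Mul(-6, c))) = Add(-9, Mul(-75, w), Mul(-6, c)))
Add(-22563, Mul(-1, Function('A')(-203, -136))) = Add(-22563, Mul(-1, Add(-9, Mul(-75, -136), Mul(-6, -203)))) = Add(-22563, Mul(-1, Add(-9, 10200, 1218))) = Add(-22563, Mul(-1, 11409)) = Add(-22563, -11409) = -33972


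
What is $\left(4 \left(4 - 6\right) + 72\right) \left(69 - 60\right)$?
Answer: $576$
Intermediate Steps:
$\left(4 \left(4 - 6\right) + 72\right) \left(69 - 60\right) = \left(4 \left(-2\right) + 72\right) \left(69 - 60\right) = \left(-8 + 72\right) 9 = 64 \cdot 9 = 576$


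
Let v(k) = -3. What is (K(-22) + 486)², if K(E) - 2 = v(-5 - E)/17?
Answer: 68773849/289 ≈ 2.3797e+5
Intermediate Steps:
K(E) = 31/17 (K(E) = 2 - 3/17 = 31/17)
(K(-22) + 486)² = (31/17 + 486)² = (8293/17)² = 68773849/289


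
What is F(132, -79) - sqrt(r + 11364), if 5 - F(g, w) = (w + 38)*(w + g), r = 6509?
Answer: 2178 - sqrt(17873) ≈ 2044.3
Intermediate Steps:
F(g, w) = 5 - (38 + w)*(g + w) (F(g, w) = 5 - (w + 38)*(w + g) = 5 - (38 + w)*(g + w))
F(132, -79) - sqrt(r + 11364) = (5 - 1*(-79)**2 - 38*132 - 38*(-79) - 1*132*(-79)) - sqrt(6509 + 11364) = (5 - 1*6241 - 5016 + 3002 + 10428) - sqrt(17873) = (5 - 6241 - 5016 + 3002 + 10428) - sqrt(17873) = 2178 - sqrt(17873)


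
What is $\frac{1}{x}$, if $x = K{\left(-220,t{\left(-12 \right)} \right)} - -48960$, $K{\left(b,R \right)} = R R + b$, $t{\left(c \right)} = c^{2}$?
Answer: $\frac{1}{69476} \approx 1.4393 \cdot 10^{-5}$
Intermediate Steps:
$K{\left(b,R \right)} = b + R^{2}$ ($K{\left(b,R \right)} = R^{2} + b = b + R^{2}$)
$x = 69476$ ($x = \left(-220 + \left(\left(-12\right)^{2}\right)^{2}\right) - -48960 = \left(-220 + 144^{2}\right) + 48960 = \left(-220 + 20736\right) + 48960 = 20516 + 48960 = 69476$)
$\frac{1}{x} = \frac{1}{69476}$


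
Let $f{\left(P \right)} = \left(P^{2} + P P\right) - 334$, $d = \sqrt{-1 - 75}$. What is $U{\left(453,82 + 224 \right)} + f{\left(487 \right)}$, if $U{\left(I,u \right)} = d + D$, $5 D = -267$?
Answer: $\frac{2369753}{5} + 2 i \sqrt{19} \approx 4.7395 \cdot 10^{5} + 8.7178 i$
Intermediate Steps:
$D = - \frac{267}{5}$ ($D = \frac{1}{5} \left(-267\right) = - \frac{267}{5} \approx -53.4$)
$d = 2 i \sqrt{19}$ ($d = \sqrt{-76} = 2 i \sqrt{19} \approx 8.7178 i$)
$f{\left(P \right)} = -334 + 2 P^{2}$ ($f{\left(P \right)} = \left(P^{2} + P^{2}\right) - 334 = 2 P^{2} - 334 = -334 + 2 P^{2}$)
$U{\left(I,u \right)} = - \frac{267}{5} + 2 i \sqrt{19}$ ($U{\left(I,u \right)} = 2 i \sqrt{19} - \frac{267}{5} = - \frac{267}{5} + 2 i \sqrt{19}$)
$U{\left(453,82 + 224 \right)} + f{\left(487 \right)} = \left(- \frac{267}{5} + 2 i \sqrt{19}\right) - \left(334 - 2 \cdot 487^{2}\right) = \left(- \frac{267}{5} + 2 i \sqrt{19}\right) + \left(-334 + 2 \cdot 237169\right) = \left(- \frac{267}{5} + 2 i \sqrt{19}\right) + \left(-334 + 474338\right) = \left(- \frac{267}{5} + 2 i \sqrt{19}\right) + 474004 = \frac{2369753}{5} + 2 i \sqrt{19}$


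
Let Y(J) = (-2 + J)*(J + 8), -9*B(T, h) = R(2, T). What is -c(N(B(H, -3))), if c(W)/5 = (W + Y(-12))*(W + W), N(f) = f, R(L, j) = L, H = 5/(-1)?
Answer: 10040/81 ≈ 123.95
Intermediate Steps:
H = -5 (H = 5*(-1) = -5)
B(T, h) = -2/9 (B(T, h) = -⅑*2 = -2/9)
Y(J) = (-2 + J)*(8 + J)
c(W) = 10*W*(56 + W) (c(W) = 5*((W + (-16 + (-12)² + 6*(-12)))*(W + W)) = 5*((W + (-16 + 144 - 72))*(2*W)) = 5*((W + 56)*(2*W)) = 5*((56 + W)*(2*W)) = 5*(2*W*(56 + W)) = 10*W*(56 + W))
-c(N(B(H, -3))) = -10*(-2)*(56 - 2/9)/9 = -10*(-2)*502/(9*9) = -1*(-10040/81) = 10040/81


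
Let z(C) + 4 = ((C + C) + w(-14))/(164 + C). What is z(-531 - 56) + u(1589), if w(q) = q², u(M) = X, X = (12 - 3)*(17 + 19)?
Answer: 45446/141 ≈ 322.31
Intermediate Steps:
X = 324 (X = 9*36 = 324)
u(M) = 324
z(C) = -4 + (196 + 2*C)/(164 + C) (z(C) = -4 + ((C + C) + (-14)²)/(164 + C) = -4 + (2*C + 196)/(164 + C) = -4 + (196 + 2*C)/(164 + C))
z(-531 - 56) + u(1589) = 2*(-230 - (-531 - 56))/(164 + (-531 - 56)) + 324 = 2*(-230 - 1*(-587))/(164 - 587) + 324 = 2*(-230 + 587)/(-423) + 324 = 2*(-1/423)*357 + 324 = -238/141 + 324 = 45446/141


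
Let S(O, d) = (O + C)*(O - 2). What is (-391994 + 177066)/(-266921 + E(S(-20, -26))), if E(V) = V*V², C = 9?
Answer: -214928/13905567 ≈ -0.015456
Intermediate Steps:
S(O, d) = (-2 + O)*(9 + O) (S(O, d) = (O + 9)*(O - 2) = (9 + O)*(-2 + O) = (-2 + O)*(9 + O))
E(V) = V³
(-391994 + 177066)/(-266921 + E(S(-20, -26))) = (-391994 + 177066)/(-266921 + (-18 + (-20)² + 7*(-20))³) = -214928/(-266921 + (-18 + 400 - 140)³) = -214928/(-266921 + 242³) = -214928/(-266921 + 14172488) = -214928/13905567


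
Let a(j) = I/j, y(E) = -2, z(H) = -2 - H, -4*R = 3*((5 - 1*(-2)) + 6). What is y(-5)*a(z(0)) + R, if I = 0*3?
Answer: -39/4 ≈ -9.7500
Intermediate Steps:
I = 0
R = -39/4 (R = -3*((5 - 1*(-2)) + 6)/4 = -3*((5 + 2) + 6)/4 = -3*(7 + 6)/4 = -3*13/4 = -1/4*39 = -39/4 ≈ -9.7500)
a(j) = 0 (a(j) = 0/j = 0)
y(-5)*a(z(0)) + R = -2*0 - 39/4 = 0 - 39/4 = -39/4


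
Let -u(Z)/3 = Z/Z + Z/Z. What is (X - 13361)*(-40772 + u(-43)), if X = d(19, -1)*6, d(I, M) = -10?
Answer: 547281538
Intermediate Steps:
u(Z) = -6 (u(Z) = -3*(Z/Z + Z/Z) = -3*(1 + 1) = -3*2 = -6)
X = -60 (X = -10*6 = -60)
(X - 13361)*(-40772 + u(-43)) = (-60 - 13361)*(-40772 - 6) = -13421*(-40778) = 547281538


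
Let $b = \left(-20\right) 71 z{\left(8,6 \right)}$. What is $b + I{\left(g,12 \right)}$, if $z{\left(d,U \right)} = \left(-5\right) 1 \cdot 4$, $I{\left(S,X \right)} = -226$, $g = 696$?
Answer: $28174$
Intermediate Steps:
$z{\left(d,U \right)} = -20$ ($z{\left(d,U \right)} = \left(-5\right) 4 = -20$)
$b = 28400$ ($b = \left(-20\right) 71 \left(-20\right) = \left(-1420\right) \left(-20\right) = 28400$)
$b + I{\left(g,12 \right)} = 28400 - 226 = 28174$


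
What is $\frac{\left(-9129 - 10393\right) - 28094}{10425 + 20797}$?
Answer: $- \frac{23808}{15611} \approx -1.5251$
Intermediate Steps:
$\frac{\left(-9129 - 10393\right) - 28094}{10425 + 20797} = \frac{-19522 - 28094}{31222} = \left(-47616\right) \frac{1}{31222} = - \frac{23808}{15611}$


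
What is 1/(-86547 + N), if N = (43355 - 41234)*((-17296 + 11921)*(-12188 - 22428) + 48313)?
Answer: 1/394737766326 ≈ 2.5333e-12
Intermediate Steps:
N = 394737852873 (N = 2121*(-5375*(-34616) + 48313) = 2121*(186061000 + 48313) = 2121*186109313 = 394737852873)
1/(-86547 + N) = 1/(-86547 + 394737852873) = 1/394737766326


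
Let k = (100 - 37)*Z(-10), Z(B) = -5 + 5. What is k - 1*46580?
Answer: -46580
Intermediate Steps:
Z(B) = 0
k = 0 (k = (100 - 37)*0 = 63*0 = 0)
k - 1*46580 = 0 - 1*46580 = 0 - 46580 = -46580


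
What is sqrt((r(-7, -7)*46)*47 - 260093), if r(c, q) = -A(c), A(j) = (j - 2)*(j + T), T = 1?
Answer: I*sqrt(376841) ≈ 613.87*I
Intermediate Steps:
A(j) = (1 + j)*(-2 + j) (A(j) = (j - 2)*(j + 1) = (-2 + j)*(1 + j) = (1 + j)*(-2 + j))
r(c, q) = 2 + c - c**2 (r(c, q) = -(-2 + c**2 - c) = 2 + c - c**2)
sqrt((r(-7, -7)*46)*47 - 260093) = sqrt(((2 - 7 - 1*(-7)**2)*46)*47 - 260093) = sqrt(((2 - 7 - 1*49)*46)*47 - 260093) = sqrt(((2 - 7 - 49)*46)*47 - 260093) = sqrt(-54*46*47 - 260093) = sqrt(-2484*47 - 260093) = sqrt(-116748 - 260093) = sqrt(-376841) = I*sqrt(376841)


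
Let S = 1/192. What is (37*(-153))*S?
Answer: -1887/64 ≈ -29.484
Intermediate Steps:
S = 1/192 ≈ 0.0052083
(37*(-153))*S = (37*(-153))*(1/192) = -5661*1/192 = -1887/64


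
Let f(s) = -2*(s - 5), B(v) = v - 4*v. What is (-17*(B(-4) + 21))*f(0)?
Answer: -5610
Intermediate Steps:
B(v) = -3*v
f(s) = 10 - 2*s (f(s) = -2*(-5 + s) = 10 - 2*s)
(-17*(B(-4) + 21))*f(0) = (-17*(-3*(-4) + 21))*(10 - 2*0) = (-17*(12 + 21))*(10 + 0) = -17*33*10 = -561*10 = -5610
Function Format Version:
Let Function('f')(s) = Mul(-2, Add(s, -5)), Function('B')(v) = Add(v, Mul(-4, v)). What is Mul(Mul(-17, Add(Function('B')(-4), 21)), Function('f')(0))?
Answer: -5610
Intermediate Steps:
Function('B')(v) = Mul(-3, v)
Function('f')(s) = Add(10, Mul(-2, s)) (Function('f')(s) = Mul(-2, Add(-5, s)) = Add(10, Mul(-2, s)))
Mul(Mul(-17, Add(Function('B')(-4), 21)), Function('f')(0)) = Mul(Mul(-17, Add(Mul(-3, -4), 21)), Add(10, Mul(-2, 0))) = Mul(Mul(-17, Add(12, 21)), Add(10, 0)) = Mul(Mul(-17, 33), 10) = Mul(-561, 10) = -5610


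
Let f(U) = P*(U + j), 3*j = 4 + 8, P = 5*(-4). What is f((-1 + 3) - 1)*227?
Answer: -22700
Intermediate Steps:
P = -20
j = 4 (j = (4 + 8)/3 = (1/3)*12 = 4)
f(U) = -80 - 20*U (f(U) = -20*(U + 4) = -20*(4 + U) = -80 - 20*U)
f((-1 + 3) - 1)*227 = (-80 - 20*((-1 + 3) - 1))*227 = (-80 - 20*(2 - 1))*227 = (-80 - 20*1)*227 = (-80 - 20)*227 = -100*227 = -22700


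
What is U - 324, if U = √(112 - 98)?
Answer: -324 + √14 ≈ -320.26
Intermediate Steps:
U = √14 ≈ 3.7417
U - 324 = √14 - 324 = -324 + √14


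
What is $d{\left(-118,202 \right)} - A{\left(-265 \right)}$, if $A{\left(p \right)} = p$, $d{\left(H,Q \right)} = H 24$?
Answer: $-2567$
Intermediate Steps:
$d{\left(H,Q \right)} = 24 H$
$d{\left(-118,202 \right)} - A{\left(-265 \right)} = 24 \left(-118\right) - -265 = -2832 + 265 = -2567$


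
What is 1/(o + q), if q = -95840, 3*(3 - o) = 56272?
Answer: -3/343783 ≈ -8.7264e-6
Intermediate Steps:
o = -56263/3 (o = 3 - ⅓*56272 = 3 - 56272/3 = -56263/3 ≈ -18754.)
1/(o + q) = 1/(-56263/3 - 95840) = 1/(-343783/3) = -3/343783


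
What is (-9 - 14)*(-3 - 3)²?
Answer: -828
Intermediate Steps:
(-9 - 14)*(-3 - 3)² = -23*(-6)² = -23*36 = -828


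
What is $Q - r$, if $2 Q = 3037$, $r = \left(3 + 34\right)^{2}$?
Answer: $\frac{299}{2} \approx 149.5$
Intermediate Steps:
$r = 1369$ ($r = 37^{2} = 1369$)
$Q = \frac{3037}{2}$ ($Q = \frac{1}{2} \cdot 3037 = \frac{3037}{2} \approx 1518.5$)
$Q - r = \frac{3037}{2} - 1369 = \frac{299}{2}$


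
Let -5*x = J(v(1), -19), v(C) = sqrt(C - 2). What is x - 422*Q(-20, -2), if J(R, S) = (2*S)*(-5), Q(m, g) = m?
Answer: 8402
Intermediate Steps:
v(C) = sqrt(-2 + C)
J(R, S) = -10*S
x = -38 (x = -(-2)*(-19) = -1/5*190 = -38)
x - 422*Q(-20, -2) = -38 - 422*(-20) = -38 + 8440 = 8402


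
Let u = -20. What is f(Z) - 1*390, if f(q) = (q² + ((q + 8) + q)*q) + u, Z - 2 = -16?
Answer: 66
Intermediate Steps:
Z = -14 (Z = 2 - 16 = -14)
f(q) = -20 + q² + q*(8 + 2*q) (f(q) = (q² + ((q + 8) + q)*q) - 20 = (q² + ((8 + q) + q)*q) - 20 = (q² + (8 + 2*q)*q) - 20 = (q² + q*(8 + 2*q)) - 20 = -20 + q² + q*(8 + 2*q))
f(Z) - 1*390 = (-20 + 3*(-14)² + 8*(-14)) - 1*390 = (-20 + 3*196 - 112) - 390 = (-20 + 588 - 112) - 390 = 456 - 390 = 66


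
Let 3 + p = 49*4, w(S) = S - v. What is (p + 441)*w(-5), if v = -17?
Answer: 7608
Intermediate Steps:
w(S) = 17 + S (w(S) = S - 1*(-17) = S + 17 = 17 + S)
p = 193 (p = -3 + 49*4 = -3 + 196 = 193)
(p + 441)*w(-5) = (193 + 441)*(17 - 5) = 634*12 = 7608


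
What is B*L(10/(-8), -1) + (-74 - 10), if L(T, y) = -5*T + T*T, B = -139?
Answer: -18719/16 ≈ -1169.9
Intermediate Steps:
L(T, y) = T² - 5*T (L(T, y) = -5*T + T² = T² - 5*T)
B*L(10/(-8), -1) + (-74 - 10) = -139*10/(-8)*(-5 + 10/(-8)) + (-74 - 10) = -139*10*(-⅛)*(-5 + 10*(-⅛)) - 84 = -(-695)*(-5 - 5/4)/4 - 84 = -(-695)*(-25)/(4*4) - 84 = -139*125/16 - 84 = -17375/16 - 84 = -18719/16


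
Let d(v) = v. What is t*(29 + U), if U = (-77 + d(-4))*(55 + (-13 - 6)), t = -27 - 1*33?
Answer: 173220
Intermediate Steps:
t = -60 (t = -27 - 33 = -60)
U = -2916 (U = (-77 - 4)*(55 + (-13 - 6)) = -81*(55 - 19) = -81*36 = -2916)
t*(29 + U) = -60*(29 - 2916) = -60*(-2887) = 173220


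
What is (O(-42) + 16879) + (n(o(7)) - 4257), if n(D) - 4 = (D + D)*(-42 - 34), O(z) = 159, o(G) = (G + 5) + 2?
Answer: 10657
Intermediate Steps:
o(G) = 7 + G (o(G) = (5 + G) + 2 = 7 + G)
n(D) = 4 - 152*D (n(D) = 4 + (D + D)*(-42 - 34) = 4 + (2*D)*(-76) = 4 - 152*D)
(O(-42) + 16879) + (n(o(7)) - 4257) = (159 + 16879) + ((4 - 152*(7 + 7)) - 4257) = 17038 + ((4 - 152*14) - 4257) = 17038 + ((4 - 2128) - 4257) = 17038 + (-2124 - 4257) = 17038 - 6381 = 10657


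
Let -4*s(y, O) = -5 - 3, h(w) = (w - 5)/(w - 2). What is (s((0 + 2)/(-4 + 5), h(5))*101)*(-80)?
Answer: -16160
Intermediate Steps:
h(w) = (-5 + w)/(-2 + w)
s(y, O) = 2 (s(y, O) = -(-5 - 3)/4 = -1/4*(-8) = 2)
(s((0 + 2)/(-4 + 5), h(5))*101)*(-80) = (2*101)*(-80) = 202*(-80) = -16160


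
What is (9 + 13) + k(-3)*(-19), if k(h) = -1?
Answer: 41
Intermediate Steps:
(9 + 13) + k(-3)*(-19) = (9 + 13) - 1*(-19) = 22 + 19 = 41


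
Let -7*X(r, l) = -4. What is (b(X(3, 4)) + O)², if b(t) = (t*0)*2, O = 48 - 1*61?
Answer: 169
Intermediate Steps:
X(r, l) = 4/7 (X(r, l) = -⅐*(-4) = 4/7)
O = -13 (O = 48 - 61 = -13)
b(t) = 0 (b(t) = 0*2 = 0)
(b(X(3, 4)) + O)² = (0 - 13)² = (-13)² = 169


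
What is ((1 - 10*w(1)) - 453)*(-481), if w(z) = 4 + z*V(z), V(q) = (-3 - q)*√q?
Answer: 217412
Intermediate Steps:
V(q) = √q*(-3 - q)
w(z) = 4 + z^(3/2)*(-3 - z) (w(z) = 4 + z*(√z*(-3 - z)) = 4 + z^(3/2)*(-3 - z))
((1 - 10*w(1)) - 453)*(-481) = ((1 - 10*(4 - 1^(3/2)*(3 + 1))) - 453)*(-481) = ((1 - 10*(4 - 1*1*4)) - 453)*(-481) = ((1 - 10*(4 - 4)) - 453)*(-481) = ((1 - 10*0) - 453)*(-481) = ((1 + 0) - 453)*(-481) = (1 - 453)*(-481) = -452*(-481) = 217412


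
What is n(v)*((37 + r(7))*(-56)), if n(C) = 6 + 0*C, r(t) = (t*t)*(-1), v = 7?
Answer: 4032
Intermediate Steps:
r(t) = -t**2 (r(t) = t**2*(-1) = -t**2)
n(C) = 6 (n(C) = 6 + 0 = 6)
n(v)*((37 + r(7))*(-56)) = 6*((37 - 1*7**2)*(-56)) = 6*((37 - 1*49)*(-56)) = 6*((37 - 49)*(-56)) = 6*(-12*(-56)) = 6*672 = 4032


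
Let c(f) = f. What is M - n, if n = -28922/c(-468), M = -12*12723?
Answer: -35740645/234 ≈ -1.5274e+5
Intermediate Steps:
M = -152676
n = 14461/234 (n = -28922/(-468) = -28922*(-1/468) = 14461/234 ≈ 61.799)
M - n = -152676 - 1*14461/234 = -152676 - 14461/234 = -35740645/234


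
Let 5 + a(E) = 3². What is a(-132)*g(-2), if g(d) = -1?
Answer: -4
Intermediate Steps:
a(E) = 4 (a(E) = -5 + 3² = -5 + 9 = 4)
a(-132)*g(-2) = 4*(-1) = -4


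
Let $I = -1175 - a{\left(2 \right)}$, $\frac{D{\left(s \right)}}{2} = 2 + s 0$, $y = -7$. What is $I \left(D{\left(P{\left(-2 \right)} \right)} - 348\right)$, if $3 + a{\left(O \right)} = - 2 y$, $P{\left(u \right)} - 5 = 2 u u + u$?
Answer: $407984$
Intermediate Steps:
$P{\left(u \right)} = 5 + u + 2 u^{2}$ ($P{\left(u \right)} = 5 + \left(2 u u + u\right) = 5 + \left(2 u^{2} + u\right) = 5 + \left(u + 2 u^{2}\right) = 5 + u + 2 u^{2}$)
$D{\left(s \right)} = 4$ ($D{\left(s \right)} = 2 \left(2 + s 0\right) = 2 \left(2 + 0\right) = 2 \cdot 2 = 4$)
$a{\left(O \right)} = 11$ ($a{\left(O \right)} = -3 - -14 = -3 + 14 = 11$)
$I = -1186$ ($I = -1175 - 11 = -1186$)
$I \left(D{\left(P{\left(-2 \right)} \right)} - 348\right) = - 1186 \left(4 - 348\right) = \left(-1186\right) \left(-344\right) = 407984$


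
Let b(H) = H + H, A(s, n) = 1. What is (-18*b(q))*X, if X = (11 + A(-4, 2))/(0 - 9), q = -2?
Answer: -96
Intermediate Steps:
b(H) = 2*H
X = -4/3 (X = (11 + 1)/(0 - 9) = 12/(-9) = 12*(-⅑) = -4/3 ≈ -1.3333)
(-18*b(q))*X = -36*(-2)*(-4/3) = -18*(-4)*(-4/3) = 72*(-4/3) = -96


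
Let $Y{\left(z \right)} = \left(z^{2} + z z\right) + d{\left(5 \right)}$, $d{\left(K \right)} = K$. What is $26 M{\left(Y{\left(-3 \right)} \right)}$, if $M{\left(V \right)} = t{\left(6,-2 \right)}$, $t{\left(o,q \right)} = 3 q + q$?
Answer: $-208$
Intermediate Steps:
$Y{\left(z \right)} = 5 + 2 z^{2}$ ($Y{\left(z \right)} = \left(z^{2} + z z\right) + 5 = \left(z^{2} + z^{2}\right) + 5 = 2 z^{2} + 5 = 5 + 2 z^{2}$)
$t{\left(o,q \right)} = 4 q$
$M{\left(V \right)} = -8$ ($M{\left(V \right)} = 4 \left(-2\right) = -8$)
$26 M{\left(Y{\left(-3 \right)} \right)} = 26 \left(-8\right) = -208$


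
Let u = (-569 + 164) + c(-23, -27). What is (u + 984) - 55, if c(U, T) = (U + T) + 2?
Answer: 476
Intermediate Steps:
c(U, T) = 2 + T + U (c(U, T) = (T + U) + 2 = 2 + T + U)
u = -453 (u = (-569 + 164) + (2 - 27 - 23) = -405 - 48 = -453)
(u + 984) - 55 = (-453 + 984) - 55 = 531 - 55 = 476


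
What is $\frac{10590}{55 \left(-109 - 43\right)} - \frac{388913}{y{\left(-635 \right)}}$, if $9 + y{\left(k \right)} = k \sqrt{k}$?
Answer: $- \frac{33528575499}{26757011402} - \frac{246959755 i \sqrt{635}}{256047956} \approx -1.2531 - 24.305 i$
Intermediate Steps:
$y{\left(k \right)} = -9 + k^{\frac{3}{2}}$ ($y{\left(k \right)} = -9 + k \sqrt{k} = -9 + k^{\frac{3}{2}}$)
$\frac{10590}{55 \left(-109 - 43\right)} - \frac{388913}{y{\left(-635 \right)}} = \frac{10590}{55 \left(-109 - 43\right)} - \frac{388913}{-9 + \left(-635\right)^{\frac{3}{2}}} = \frac{10590}{55 \left(-152\right)} - \frac{388913}{-9 - 635 i \sqrt{635}} = \frac{10590}{-8360} - \frac{388913}{-9 - 635 i \sqrt{635}} = 10590 \left(- \frac{1}{8360}\right) - \frac{388913}{-9 - 635 i \sqrt{635}} = - \frac{1059}{836} - \frac{388913}{-9 - 635 i \sqrt{635}}$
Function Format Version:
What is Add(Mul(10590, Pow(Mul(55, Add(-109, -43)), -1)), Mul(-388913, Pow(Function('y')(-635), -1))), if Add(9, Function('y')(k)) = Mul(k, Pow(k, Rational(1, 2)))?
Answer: Add(Rational(-33528575499, 26757011402), Mul(Rational(-246959755, 256047956), I, Pow(635, Rational(1, 2)))) ≈ Add(-1.2531, Mul(-24.305, I))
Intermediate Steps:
Function('y')(k) = Add(-9, Pow(k, Rational(3, 2))) (Function('y')(k) = Add(-9, Mul(k, Pow(k, Rational(1, 2)))) = Add(-9, Pow(k, Rational(3, 2))))
Add(Mul(10590, Pow(Mul(55, Add(-109, -43)), -1)), Mul(-388913, Pow(Function('y')(-635), -1))) = Add(Mul(10590, Pow(Mul(55, Add(-109, -43)), -1)), Mul(-388913, Pow(Add(-9, Pow(-635, Rational(3, 2))), -1))) = Add(Mul(10590, Pow(Mul(55, -152), -1)), Mul(-388913, Pow(Add(-9, Mul(-635, I, Pow(635, Rational(1, 2)))), -1))) = Add(Mul(10590, Pow(-8360, -1)), Mul(-388913, Pow(Add(-9, Mul(-635, I, Pow(635, Rational(1, 2)))), -1))) = Add(Mul(10590, Rational(-1, 8360)), Mul(-388913, Pow(Add(-9, Mul(-635, I, Pow(635, Rational(1, 2)))), -1))) = Add(Rational(-1059, 836), Mul(-388913, Pow(Add(-9, Mul(-635, I, Pow(635, Rational(1, 2)))), -1)))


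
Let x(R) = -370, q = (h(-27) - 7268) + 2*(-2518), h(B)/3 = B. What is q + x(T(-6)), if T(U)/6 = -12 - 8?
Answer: -12755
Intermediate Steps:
h(B) = 3*B
q = -12385 (q = (3*(-27) - 7268) + 2*(-2518) = (-81 - 7268) - 5036 = -7349 - 5036 = -12385)
T(U) = -120 (T(U) = 6*(-12 - 8) = 6*(-20) = -120)
q + x(T(-6)) = -12385 - 370 = -12755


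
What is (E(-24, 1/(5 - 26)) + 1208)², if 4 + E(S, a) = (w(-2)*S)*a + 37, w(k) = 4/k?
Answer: 75186241/49 ≈ 1.5344e+6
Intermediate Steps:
E(S, a) = 33 - 2*S*a (E(S, a) = -4 + (((4/(-2))*S)*a + 37) = -4 + (((4*(-½))*S)*a + 37) = -4 + ((-2*S)*a + 37) = -4 + (-2*S*a + 37) = -4 + (37 - 2*S*a) = 33 - 2*S*a)
(E(-24, 1/(5 - 26)) + 1208)² = ((33 - 2*(-24)/(5 - 26)) + 1208)² = ((33 - 2*(-24)/(-21)) + 1208)² = ((33 - 2*(-24)*(-1/21)) + 1208)² = ((33 - 16/7) + 1208)² = (215/7 + 1208)² = (8671/7)² = 75186241/49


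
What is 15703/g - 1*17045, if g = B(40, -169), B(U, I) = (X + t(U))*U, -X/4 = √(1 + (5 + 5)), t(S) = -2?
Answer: -58619097/3440 - 15703*√11/1720 ≈ -17071.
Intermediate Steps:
X = -4*√11 (X = -4*√(1 + (5 + 5)) = -4*√(1 + 10) = -4*√11 ≈ -13.266)
B(U, I) = U*(-2 - 4*√11) (B(U, I) = (-4*√11 - 2)*U = (-2 - 4*√11)*U = U*(-2 - 4*√11))
g = -80 - 160*√11 (g = -2*40*(1 + 2*√11) = -80 - 160*√11 ≈ -610.66)
15703/g - 1*17045 = 15703/(-80 - 160*√11) - 1*17045 = 15703/(-80 - 160*√11) - 17045 = -17045 + 15703/(-80 - 160*√11)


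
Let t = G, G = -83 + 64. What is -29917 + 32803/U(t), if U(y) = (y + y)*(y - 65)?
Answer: -95462261/3192 ≈ -29907.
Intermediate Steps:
G = -19
t = -19
U(y) = 2*y*(-65 + y) (U(y) = (2*y)*(-65 + y) = 2*y*(-65 + y))
-29917 + 32803/U(t) = -29917 + 32803/((2*(-19)*(-65 - 19))) = -29917 + 32803/((2*(-19)*(-84))) = -29917 + 32803/3192 = -95462261/3192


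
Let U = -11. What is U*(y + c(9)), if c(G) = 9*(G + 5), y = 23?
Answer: -1639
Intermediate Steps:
c(G) = 45 + 9*G (c(G) = 9*(5 + G) = 45 + 9*G)
U*(y + c(9)) = -11*(23 + (45 + 9*9)) = -11*(23 + (45 + 81)) = -11*(23 + 126) = -11*149 = -1639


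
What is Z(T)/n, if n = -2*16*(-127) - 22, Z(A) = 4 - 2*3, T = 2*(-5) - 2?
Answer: -1/2021 ≈ -0.00049480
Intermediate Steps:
T = -12 (T = -10 - 2 = -12)
Z(A) = -2 (Z(A) = 4 - 6 = -2)
n = 4042 (n = -32*(-127) - 22 = 4064 - 22 = 4042)
Z(T)/n = -2/4042 = -2*1/4042 = -1/2021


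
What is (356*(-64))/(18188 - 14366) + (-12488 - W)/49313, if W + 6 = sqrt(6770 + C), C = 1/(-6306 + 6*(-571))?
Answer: -585626798/94237143 - sqrt(160299759687)/239957058 ≈ -6.2161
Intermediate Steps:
C = -1/9732 (C = 1/(-6306 - 3426) = 1/(-9732) = -1/9732 ≈ -0.00010275)
W = -6 + sqrt(160299759687)/4866 (W = -6 + sqrt(6770 - 1/9732) = -6 + sqrt(65885639/9732) = -6 + sqrt(160299759687)/4866 ≈ 76.280)
(356*(-64))/(18188 - 14366) + (-12488 - W)/49313 = (356*(-64))/(18188 - 14366) + (-12488 - (-6 + sqrt(160299759687)/4866))/49313 = -22784/3822 + (-12488 + (6 - sqrt(160299759687)/4866))*(1/49313) = -22784*1/3822 + (-12482 - sqrt(160299759687)/4866)*(1/49313) = -11392/1911 + (-12482/49313 - sqrt(160299759687)/239957058) = -585626798/94237143 - sqrt(160299759687)/239957058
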